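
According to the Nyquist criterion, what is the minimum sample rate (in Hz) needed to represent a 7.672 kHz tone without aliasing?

Minimum sample rate = 2 × 7,672 Hz = 15,344 Hz.

15,344 Hz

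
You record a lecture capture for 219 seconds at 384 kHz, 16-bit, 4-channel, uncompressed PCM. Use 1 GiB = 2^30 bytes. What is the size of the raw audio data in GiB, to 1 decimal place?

Bytes = 384,000 samples/s × 219 s × 2 bytes/sample × 4 ch = 672,768,000 bytes.
672,768,000 / 1,073,741,824 = 0.6 GiB.

0.6 GiB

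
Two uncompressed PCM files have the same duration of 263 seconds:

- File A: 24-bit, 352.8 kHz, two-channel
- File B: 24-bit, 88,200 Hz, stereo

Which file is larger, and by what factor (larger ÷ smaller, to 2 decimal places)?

File A, by a factor of 4.00

File A: 352,800 × 3 × 2 = 2,116,800 bytes/s.
File B: 88,200 × 3 × 2 = 529,200 bytes/s.
File A is larger; ratio = 556,718,400 / 139,179,600 = 4.00.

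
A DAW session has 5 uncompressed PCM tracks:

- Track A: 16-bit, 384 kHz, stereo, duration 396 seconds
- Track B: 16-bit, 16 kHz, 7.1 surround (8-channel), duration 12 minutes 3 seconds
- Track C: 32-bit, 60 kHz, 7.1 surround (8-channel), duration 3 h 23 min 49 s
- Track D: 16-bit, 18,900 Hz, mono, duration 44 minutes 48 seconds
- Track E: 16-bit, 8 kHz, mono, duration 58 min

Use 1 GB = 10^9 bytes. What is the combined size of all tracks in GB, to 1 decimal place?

Track A: 384,000 × 396 × 2 × 2 = 608,256,000 bytes.
Track B: 12 minutes 3 seconds = 723 s; 16,000 × 723 × 2 × 8 = 185,088,000 bytes.
Track C: 3 h 23 min 49 s = 12,229 s; 60,000 × 12,229 × 4 × 8 = 23,479,680,000 bytes.
Track D: 44 minutes 48 seconds = 2,688 s; 18,900 × 2,688 × 2 × 1 = 101,606,400 bytes.
Track E: 58 min = 3,480 s; 8,000 × 3,480 × 2 × 1 = 55,680,000 bytes.
Total = 24,430,310,400 bytes = 24.4 GB.

24.4 GB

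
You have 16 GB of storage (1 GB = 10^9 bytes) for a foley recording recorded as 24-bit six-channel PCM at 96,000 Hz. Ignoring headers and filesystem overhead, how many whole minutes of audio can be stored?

Uncompressed byte rate = 96,000 × 3 × 6 = 1,728,000 bytes/s.
Capacity = 16 × 1,000,000,000 = 16,000,000,000 bytes.
16,000,000,000 / 1,728,000 ≈ 9259.26 s → 154 minutes.

154 minutes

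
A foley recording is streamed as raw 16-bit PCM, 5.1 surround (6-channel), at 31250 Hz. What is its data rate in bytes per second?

375,000 bytes/s

Bit rate = 31,250 × 16 × 6 = 3,000,000 bits/s.
3,000,000 / 8 = 375,000 bytes/s.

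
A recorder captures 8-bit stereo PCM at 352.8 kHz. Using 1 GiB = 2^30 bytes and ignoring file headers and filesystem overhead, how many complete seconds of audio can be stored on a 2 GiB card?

Uncompressed byte rate = 352,800 × 1 × 2 = 705,600 bytes/s.
Capacity = 2 × 1,073,741,824 = 2,147,483,648 bytes.
2,147,483,648 / 705,600 ≈ 3043.49 s → 3,043 seconds.

3,043 seconds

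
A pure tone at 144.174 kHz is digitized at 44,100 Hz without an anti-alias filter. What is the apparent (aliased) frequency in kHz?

11.874 kHz

Nyquist = 44,100/2 = 22,050 Hz; 144,174 Hz exceeds it.
Alias = |144,174 − 3×44,100| = |144,174 − 132,300| = 11,874 Hz = 11.874 kHz.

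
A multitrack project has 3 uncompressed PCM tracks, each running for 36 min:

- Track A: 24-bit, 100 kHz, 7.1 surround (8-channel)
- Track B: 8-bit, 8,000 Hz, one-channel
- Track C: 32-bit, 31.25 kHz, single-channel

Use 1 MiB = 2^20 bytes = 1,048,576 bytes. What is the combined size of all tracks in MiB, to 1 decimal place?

36 min = 2,160 s.
Track A: 100,000 × 2,160 × 3 × 8 = 5,184,000,000 bytes.
Track B: 8,000 × 2,160 × 1 × 1 = 17,280,000 bytes.
Track C: 31,250 × 2,160 × 4 × 1 = 270,000,000 bytes.
Total = 5,471,280,000 bytes = 5217.8 MiB.

5217.8 MiB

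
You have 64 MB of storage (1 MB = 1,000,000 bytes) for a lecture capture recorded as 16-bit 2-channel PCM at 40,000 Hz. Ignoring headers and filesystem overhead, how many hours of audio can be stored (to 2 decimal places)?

0.11 hours

Uncompressed byte rate = 40,000 × 2 × 2 = 160,000 bytes/s.
Capacity = 64 × 1,000,000 = 64,000,000 bytes.
64,000,000 / 160,000 ≈ 400 s → 0.11 hours.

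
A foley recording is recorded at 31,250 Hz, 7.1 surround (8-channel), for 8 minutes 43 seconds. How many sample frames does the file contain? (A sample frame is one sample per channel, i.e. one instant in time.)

16,343,750 sample frames

8 minutes 43 seconds = 523 s.
31,250 samples/s × 523 s = 16,343,750 frames.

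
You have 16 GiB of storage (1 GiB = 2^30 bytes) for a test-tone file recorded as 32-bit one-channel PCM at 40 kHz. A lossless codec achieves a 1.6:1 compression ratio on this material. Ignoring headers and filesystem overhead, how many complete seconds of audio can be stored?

Uncompressed byte rate = 40,000 × 4 × 1 = 160,000 bytes/s.
After 1.6:1 compression, effective rate ≈ 100000 bytes/s.
Capacity = 16 × 1,073,741,824 = 17,179,869,184 bytes.
17,179,869,184 / effective rate ≈ 171798.69 s → 171,798 seconds.

171,798 seconds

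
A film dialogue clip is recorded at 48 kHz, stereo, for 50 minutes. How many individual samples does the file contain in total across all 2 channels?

50 minutes = 3,000 s.
48,000 × 3,000 s × 2 ch = 288,000,000 samples.

288,000,000 samples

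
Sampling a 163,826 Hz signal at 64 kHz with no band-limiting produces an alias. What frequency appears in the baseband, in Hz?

Nyquist = 64,000/2 = 32,000 Hz; 163,826 Hz exceeds it.
Alias = |163,826 − 3×64,000| = |163,826 − 192,000| = 28,174 Hz.

28,174 Hz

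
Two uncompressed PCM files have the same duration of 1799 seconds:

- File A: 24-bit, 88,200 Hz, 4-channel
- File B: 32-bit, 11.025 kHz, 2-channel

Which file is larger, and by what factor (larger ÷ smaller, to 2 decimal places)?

File A: 88,200 × 3 × 4 = 1,058,400 bytes/s.
File B: 11,025 × 4 × 2 = 88,200 bytes/s.
File A is larger; ratio = 1,904,061,600 / 158,671,800 = 12.00.

File A, by a factor of 12.00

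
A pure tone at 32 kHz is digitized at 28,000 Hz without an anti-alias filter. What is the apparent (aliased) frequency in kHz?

Nyquist = 28,000/2 = 14,000 Hz; 32,000 Hz exceeds it.
Alias = |32,000 − 1×28,000| = |32,000 − 28,000| = 4,000 Hz = 4 kHz.

4 kHz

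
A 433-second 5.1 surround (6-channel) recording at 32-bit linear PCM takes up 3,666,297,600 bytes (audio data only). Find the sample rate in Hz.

352,800 Hz

Bytes = sample_rate × seconds × bytes_per_sample × channels.
sample_rate = 3,666,297,600 / (433 × 4 × 6) = 3,666,297,600 / 10,392 = 352,800 Hz.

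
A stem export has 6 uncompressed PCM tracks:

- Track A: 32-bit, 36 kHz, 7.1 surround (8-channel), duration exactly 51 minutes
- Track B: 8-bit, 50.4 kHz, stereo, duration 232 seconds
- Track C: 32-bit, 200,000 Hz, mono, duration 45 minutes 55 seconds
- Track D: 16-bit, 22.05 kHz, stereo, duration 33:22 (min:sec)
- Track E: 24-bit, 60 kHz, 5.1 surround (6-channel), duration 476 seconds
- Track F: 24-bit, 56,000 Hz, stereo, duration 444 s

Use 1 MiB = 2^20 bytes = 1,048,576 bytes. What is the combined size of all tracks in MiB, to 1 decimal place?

Track A: exactly 51 minutes = 3,060 s; 36,000 × 3,060 × 4 × 8 = 3,525,120,000 bytes.
Track B: 50,400 × 232 × 1 × 2 = 23,385,600 bytes.
Track C: 45 minutes 55 seconds = 2,755 s; 200,000 × 2,755 × 4 × 1 = 2,204,000,000 bytes.
Track D: 33:22 (min:sec) = 2,002 s; 22,050 × 2,002 × 2 × 2 = 176,576,400 bytes.
Track E: 60,000 × 476 × 3 × 6 = 514,080,000 bytes.
Track F: 56,000 × 444 × 3 × 2 = 149,184,000 bytes.
Total = 6,592,346,000 bytes = 6287.0 MiB.

6287.0 MiB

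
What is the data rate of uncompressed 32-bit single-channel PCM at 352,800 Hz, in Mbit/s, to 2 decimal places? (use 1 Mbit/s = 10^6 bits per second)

11.29 Mbit/s

Bit rate = 352,800 × 32 × 1 = 11,289,600 bits/s.
= 11.29 Mbit/s.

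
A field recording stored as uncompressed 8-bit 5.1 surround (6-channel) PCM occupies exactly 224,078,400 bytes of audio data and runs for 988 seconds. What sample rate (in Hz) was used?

37,800 Hz

Bytes = sample_rate × seconds × bytes_per_sample × channels.
sample_rate = 224,078,400 / (988 × 1 × 6) = 224,078,400 / 5,928 = 37,800 Hz.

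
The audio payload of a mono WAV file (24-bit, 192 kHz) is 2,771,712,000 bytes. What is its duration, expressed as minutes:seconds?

Byte rate = 192,000 × 3 × 1 = 576,000 bytes/s.
Duration = 2,771,712,000 / 576,000 = 4,812 s.
4,812 s = 80:12.

80:12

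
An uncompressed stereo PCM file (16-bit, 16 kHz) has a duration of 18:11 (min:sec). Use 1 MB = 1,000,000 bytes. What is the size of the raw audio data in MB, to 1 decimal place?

69.8 MB

Duration = 18:11 (min:sec) = 1,091 s.
Bytes = 16,000 samples/s × 1,091 s × 2 bytes/sample × 2 ch = 69,824,000 bytes.
69,824,000 / 1,000,000 = 69.8 MB.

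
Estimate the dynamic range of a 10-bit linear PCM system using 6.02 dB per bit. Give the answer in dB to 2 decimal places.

60.20 dB

10 × 6.02 = 60.20 dB.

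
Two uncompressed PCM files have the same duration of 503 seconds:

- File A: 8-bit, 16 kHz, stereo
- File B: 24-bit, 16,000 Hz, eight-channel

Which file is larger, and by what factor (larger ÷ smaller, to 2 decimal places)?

File B, by a factor of 12.00

File A: 16,000 × 1 × 2 = 32,000 bytes/s.
File B: 16,000 × 3 × 8 = 384,000 bytes/s.
File B is larger; ratio = 193,152,000 / 16,096,000 = 12.00.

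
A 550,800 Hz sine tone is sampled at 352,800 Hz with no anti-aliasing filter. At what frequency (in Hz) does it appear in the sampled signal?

154,800 Hz

Nyquist = 352,800/2 = 176,400 Hz; 550,800 Hz exceeds it.
Alias = |550,800 − 2×352,800| = |550,800 − 705,600| = 154,800 Hz.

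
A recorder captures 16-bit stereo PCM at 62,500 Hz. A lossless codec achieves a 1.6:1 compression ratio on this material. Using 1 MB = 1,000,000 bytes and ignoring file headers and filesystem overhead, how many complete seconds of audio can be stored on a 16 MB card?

102 seconds

Uncompressed byte rate = 62,500 × 2 × 2 = 250,000 bytes/s.
After 1.6:1 compression, effective rate ≈ 156250 bytes/s.
Capacity = 16 × 1,000,000 = 16,000,000 bytes.
16,000,000 / effective rate ≈ 102.4 s → 102 seconds.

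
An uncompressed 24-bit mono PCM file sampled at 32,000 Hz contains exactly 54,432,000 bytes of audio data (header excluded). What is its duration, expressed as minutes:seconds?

Byte rate = 32,000 × 3 × 1 = 96,000 bytes/s.
Duration = 54,432,000 / 96,000 = 567 s.
567 s = 9:27.

9:27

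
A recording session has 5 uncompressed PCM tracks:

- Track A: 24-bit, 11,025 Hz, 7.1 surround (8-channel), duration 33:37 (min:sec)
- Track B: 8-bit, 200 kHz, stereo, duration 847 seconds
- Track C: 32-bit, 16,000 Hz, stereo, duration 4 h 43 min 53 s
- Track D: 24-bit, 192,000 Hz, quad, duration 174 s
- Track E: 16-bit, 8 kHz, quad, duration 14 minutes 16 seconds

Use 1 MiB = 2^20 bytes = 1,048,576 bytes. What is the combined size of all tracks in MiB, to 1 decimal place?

Track A: 33:37 (min:sec) = 2,017 s; 11,025 × 2,017 × 3 × 8 = 533,698,200 bytes.
Track B: 200,000 × 847 × 1 × 2 = 338,800,000 bytes.
Track C: 4 h 43 min 53 s = 17,033 s; 16,000 × 17,033 × 4 × 2 = 2,180,224,000 bytes.
Track D: 192,000 × 174 × 3 × 4 = 400,896,000 bytes.
Track E: 14 minutes 16 seconds = 856 s; 8,000 × 856 × 2 × 4 = 54,784,000 bytes.
Total = 3,508,402,200 bytes = 3345.9 MiB.

3345.9 MiB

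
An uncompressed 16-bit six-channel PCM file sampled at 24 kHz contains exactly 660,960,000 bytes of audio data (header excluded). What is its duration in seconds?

2,295 seconds

Byte rate = 24,000 × 2 × 6 = 288,000 bytes/s.
Duration = 660,960,000 / 288,000 = 2,295 s.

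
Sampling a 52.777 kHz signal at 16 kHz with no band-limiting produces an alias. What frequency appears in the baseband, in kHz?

Nyquist = 16,000/2 = 8,000 Hz; 52,777 Hz exceeds it.
Alias = |52,777 − 3×16,000| = |52,777 − 48,000| = 4,777 Hz = 4.777 kHz.

4.777 kHz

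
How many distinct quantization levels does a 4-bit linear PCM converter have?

2^4 = 16.

16 levels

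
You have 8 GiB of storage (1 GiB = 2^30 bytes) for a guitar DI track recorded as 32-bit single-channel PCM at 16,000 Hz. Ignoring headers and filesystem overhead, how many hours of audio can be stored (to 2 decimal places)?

37.28 hours

Uncompressed byte rate = 16,000 × 4 × 1 = 64,000 bytes/s.
Capacity = 8 × 1,073,741,824 = 8,589,934,592 bytes.
8,589,934,592 / 64,000 ≈ 134217.73 s → 37.28 hours.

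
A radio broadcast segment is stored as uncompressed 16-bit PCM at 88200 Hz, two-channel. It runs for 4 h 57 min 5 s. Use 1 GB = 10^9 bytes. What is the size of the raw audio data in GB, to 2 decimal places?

6.29 GB

Duration = 4 h 57 min 5 s = 17,825 s.
Bytes = 88,200 samples/s × 17,825 s × 2 bytes/sample × 2 ch = 6,288,660,000 bytes.
6,288,660,000 / 1,000,000,000 = 6.29 GB.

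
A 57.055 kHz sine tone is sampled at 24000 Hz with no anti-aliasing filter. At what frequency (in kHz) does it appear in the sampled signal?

9.055 kHz

Nyquist = 24,000/2 = 12,000 Hz; 57,055 Hz exceeds it.
Alias = |57,055 − 2×24,000| = |57,055 − 48,000| = 9,055 Hz = 9.055 kHz.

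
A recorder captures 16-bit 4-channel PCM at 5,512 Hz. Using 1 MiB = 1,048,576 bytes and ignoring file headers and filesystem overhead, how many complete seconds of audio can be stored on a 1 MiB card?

23 seconds

Uncompressed byte rate = 5,512 × 2 × 4 = 44,096 bytes/s.
Capacity = 1 × 1,048,576 = 1,048,576 bytes.
1,048,576 / 44,096 ≈ 23.78 s → 23 seconds.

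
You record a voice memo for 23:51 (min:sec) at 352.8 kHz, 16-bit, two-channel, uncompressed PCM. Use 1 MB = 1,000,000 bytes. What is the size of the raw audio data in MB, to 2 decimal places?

2019.43 MB

Duration = 23:51 (min:sec) = 1,431 s.
Bytes = 352,800 samples/s × 1,431 s × 2 bytes/sample × 2 ch = 2,019,427,200 bytes.
2,019,427,200 / 1,000,000 = 2019.43 MB.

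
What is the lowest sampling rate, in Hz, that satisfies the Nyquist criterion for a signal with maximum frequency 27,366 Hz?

Minimum sample rate = 2 × 27,366 Hz = 54,732 Hz.

54,732 Hz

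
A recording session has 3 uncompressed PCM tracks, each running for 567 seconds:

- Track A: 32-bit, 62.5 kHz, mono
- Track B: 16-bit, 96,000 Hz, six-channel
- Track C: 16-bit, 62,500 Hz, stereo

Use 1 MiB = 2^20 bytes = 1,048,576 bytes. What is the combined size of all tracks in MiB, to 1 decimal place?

Track A: 62,500 × 567 × 4 × 1 = 141,750,000 bytes.
Track B: 96,000 × 567 × 2 × 6 = 653,184,000 bytes.
Track C: 62,500 × 567 × 2 × 2 = 141,750,000 bytes.
Total = 936,684,000 bytes = 893.3 MiB.

893.3 MiB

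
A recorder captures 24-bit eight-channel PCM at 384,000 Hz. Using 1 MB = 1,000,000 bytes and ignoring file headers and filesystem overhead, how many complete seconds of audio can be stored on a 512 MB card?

55 seconds

Uncompressed byte rate = 384,000 × 3 × 8 = 9,216,000 bytes/s.
Capacity = 512 × 1,000,000 = 512,000,000 bytes.
512,000,000 / 9,216,000 ≈ 55.56 s → 55 seconds.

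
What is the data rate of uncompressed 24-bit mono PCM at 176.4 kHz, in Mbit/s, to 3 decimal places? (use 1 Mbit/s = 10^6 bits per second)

4.234 Mbit/s

Bit rate = 176,400 × 24 × 1 = 4,233,600 bits/s.
= 4.234 Mbit/s.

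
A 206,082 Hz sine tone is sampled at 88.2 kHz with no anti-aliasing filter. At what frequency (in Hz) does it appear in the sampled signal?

29,682 Hz

Nyquist = 88,200/2 = 44,100 Hz; 206,082 Hz exceeds it.
Alias = |206,082 − 2×88,200| = |206,082 − 176,400| = 29,682 Hz.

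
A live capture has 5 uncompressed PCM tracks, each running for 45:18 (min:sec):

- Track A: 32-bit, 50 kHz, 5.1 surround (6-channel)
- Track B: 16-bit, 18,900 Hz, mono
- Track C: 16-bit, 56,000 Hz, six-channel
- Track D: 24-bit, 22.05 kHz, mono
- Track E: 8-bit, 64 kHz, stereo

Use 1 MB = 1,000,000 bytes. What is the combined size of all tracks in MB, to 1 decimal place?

5718.5 MB

45:18 (min:sec) = 2,718 s.
Track A: 50,000 × 2,718 × 4 × 6 = 3,261,600,000 bytes.
Track B: 18,900 × 2,718 × 2 × 1 = 102,740,400 bytes.
Track C: 56,000 × 2,718 × 2 × 6 = 1,826,496,000 bytes.
Track D: 22,050 × 2,718 × 3 × 1 = 179,795,700 bytes.
Track E: 64,000 × 2,718 × 1 × 2 = 347,904,000 bytes.
Total = 5,718,536,100 bytes = 5718.5 MB.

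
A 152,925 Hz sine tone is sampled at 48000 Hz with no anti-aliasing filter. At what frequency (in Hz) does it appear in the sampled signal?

Nyquist = 48,000/2 = 24,000 Hz; 152,925 Hz exceeds it.
Alias = |152,925 − 3×48,000| = |152,925 − 144,000| = 8,925 Hz.

8,925 Hz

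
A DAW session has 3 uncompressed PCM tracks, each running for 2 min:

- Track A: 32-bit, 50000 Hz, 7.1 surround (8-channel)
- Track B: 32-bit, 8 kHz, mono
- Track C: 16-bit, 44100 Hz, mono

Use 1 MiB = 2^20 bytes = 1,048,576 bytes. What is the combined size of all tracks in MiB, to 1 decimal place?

196.9 MiB

2 min = 120 s.
Track A: 50,000 × 120 × 4 × 8 = 192,000,000 bytes.
Track B: 8,000 × 120 × 4 × 1 = 3,840,000 bytes.
Track C: 44,100 × 120 × 2 × 1 = 10,584,000 bytes.
Total = 206,424,000 bytes = 196.9 MiB.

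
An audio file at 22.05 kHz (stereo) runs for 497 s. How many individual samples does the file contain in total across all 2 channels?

21,917,700 samples

22,050 × 497 s × 2 ch = 21,917,700 samples.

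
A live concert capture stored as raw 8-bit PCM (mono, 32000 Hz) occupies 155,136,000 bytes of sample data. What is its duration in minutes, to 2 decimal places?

Byte rate = 32,000 × 1 × 1 = 32,000 bytes/s.
Duration = 155,136,000 / 32,000 = 4,848 s.
4,848 s / 60 = 80.80 minutes.

80.80 minutes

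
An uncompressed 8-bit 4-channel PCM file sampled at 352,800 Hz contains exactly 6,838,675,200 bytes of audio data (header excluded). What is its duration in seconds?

Byte rate = 352,800 × 1 × 4 = 1,411,200 bytes/s.
Duration = 6,838,675,200 / 1,411,200 = 4,846 s.

4,846 seconds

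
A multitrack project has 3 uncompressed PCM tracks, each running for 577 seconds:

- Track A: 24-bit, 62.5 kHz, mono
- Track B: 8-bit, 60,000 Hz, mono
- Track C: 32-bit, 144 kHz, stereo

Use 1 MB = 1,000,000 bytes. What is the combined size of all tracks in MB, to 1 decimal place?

Track A: 62,500 × 577 × 3 × 1 = 108,187,500 bytes.
Track B: 60,000 × 577 × 1 × 1 = 34,620,000 bytes.
Track C: 144,000 × 577 × 4 × 2 = 664,704,000 bytes.
Total = 807,511,500 bytes = 807.5 MB.

807.5 MB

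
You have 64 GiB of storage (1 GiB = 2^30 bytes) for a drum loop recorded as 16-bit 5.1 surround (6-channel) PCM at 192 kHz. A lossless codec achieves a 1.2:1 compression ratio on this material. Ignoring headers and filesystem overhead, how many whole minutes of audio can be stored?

596 minutes

Uncompressed byte rate = 192,000 × 2 × 6 = 2,304,000 bytes/s.
After 1.2:1 compression, effective rate ≈ 1920000 bytes/s.
Capacity = 64 × 1,073,741,824 = 68,719,476,736 bytes.
68,719,476,736 / effective rate ≈ 35791.39 s → 596 minutes.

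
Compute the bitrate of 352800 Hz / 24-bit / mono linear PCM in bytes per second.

Bit rate = 352,800 × 24 × 1 = 8,467,200 bits/s.
8,467,200 / 8 = 1,058,400 bytes/s.

1,058,400 bytes/s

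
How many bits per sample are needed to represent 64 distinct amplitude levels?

log2(64) = 6.

6 bits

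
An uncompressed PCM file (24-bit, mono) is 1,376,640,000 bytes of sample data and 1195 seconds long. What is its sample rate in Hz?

384,000 Hz

Bytes = sample_rate × seconds × bytes_per_sample × channels.
sample_rate = 1,376,640,000 / (1,195 × 3 × 1) = 1,376,640,000 / 3,585 = 384,000 Hz.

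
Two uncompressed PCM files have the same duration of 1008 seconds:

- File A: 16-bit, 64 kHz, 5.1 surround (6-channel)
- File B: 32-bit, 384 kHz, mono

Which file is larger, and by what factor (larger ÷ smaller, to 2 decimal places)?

File A: 64,000 × 2 × 6 = 768,000 bytes/s.
File B: 384,000 × 4 × 1 = 1,536,000 bytes/s.
File B is larger; ratio = 1,548,288,000 / 774,144,000 = 2.00.

File B, by a factor of 2.00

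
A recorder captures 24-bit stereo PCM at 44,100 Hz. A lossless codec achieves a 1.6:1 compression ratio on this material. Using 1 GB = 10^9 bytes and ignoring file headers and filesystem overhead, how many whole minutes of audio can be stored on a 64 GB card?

6,449 minutes

Uncompressed byte rate = 44,100 × 3 × 2 = 264,600 bytes/s.
After 1.6:1 compression, effective rate ≈ 165375 bytes/s.
Capacity = 64 × 1,000,000,000 = 64,000,000,000 bytes.
64,000,000,000 / effective rate ≈ 386999.24 s → 6,449 minutes.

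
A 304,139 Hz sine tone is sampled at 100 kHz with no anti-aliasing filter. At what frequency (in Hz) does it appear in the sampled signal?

Nyquist = 100,000/2 = 50,000 Hz; 304,139 Hz exceeds it.
Alias = |304,139 − 3×100,000| = |304,139 − 300,000| = 4,139 Hz.

4,139 Hz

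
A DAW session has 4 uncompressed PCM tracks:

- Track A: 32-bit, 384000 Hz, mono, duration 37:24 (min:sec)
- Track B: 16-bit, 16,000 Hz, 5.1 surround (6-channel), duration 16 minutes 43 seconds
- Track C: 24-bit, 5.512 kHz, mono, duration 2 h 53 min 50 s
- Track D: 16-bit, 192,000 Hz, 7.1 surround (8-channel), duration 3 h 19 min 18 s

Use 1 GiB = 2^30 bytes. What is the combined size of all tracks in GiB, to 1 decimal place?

Track A: 37:24 (min:sec) = 2,244 s; 384,000 × 2,244 × 4 × 1 = 3,446,784,000 bytes.
Track B: 16 minutes 43 seconds = 1,003 s; 16,000 × 1,003 × 2 × 6 = 192,576,000 bytes.
Track C: 2 h 53 min 50 s = 10,430 s; 5,512 × 10,430 × 3 × 1 = 172,470,480 bytes.
Track D: 3 h 19 min 18 s = 11,958 s; 192,000 × 11,958 × 2 × 8 = 36,734,976,000 bytes.
Total = 40,546,806,480 bytes = 37.8 GiB.

37.8 GiB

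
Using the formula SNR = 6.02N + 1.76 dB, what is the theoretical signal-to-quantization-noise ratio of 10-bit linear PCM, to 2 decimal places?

6.02 × 10 + 1.76 = 61.96 dB.

61.96 dB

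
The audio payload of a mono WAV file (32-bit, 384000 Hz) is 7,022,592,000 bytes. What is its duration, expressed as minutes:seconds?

76:12

Byte rate = 384,000 × 4 × 1 = 1,536,000 bytes/s.
Duration = 7,022,592,000 / 1,536,000 = 4,572 s.
4,572 s = 76:12.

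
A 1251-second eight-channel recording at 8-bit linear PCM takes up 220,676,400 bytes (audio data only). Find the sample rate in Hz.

Bytes = sample_rate × seconds × bytes_per_sample × channels.
sample_rate = 220,676,400 / (1,251 × 1 × 8) = 220,676,400 / 10,008 = 22,050 Hz.

22,050 Hz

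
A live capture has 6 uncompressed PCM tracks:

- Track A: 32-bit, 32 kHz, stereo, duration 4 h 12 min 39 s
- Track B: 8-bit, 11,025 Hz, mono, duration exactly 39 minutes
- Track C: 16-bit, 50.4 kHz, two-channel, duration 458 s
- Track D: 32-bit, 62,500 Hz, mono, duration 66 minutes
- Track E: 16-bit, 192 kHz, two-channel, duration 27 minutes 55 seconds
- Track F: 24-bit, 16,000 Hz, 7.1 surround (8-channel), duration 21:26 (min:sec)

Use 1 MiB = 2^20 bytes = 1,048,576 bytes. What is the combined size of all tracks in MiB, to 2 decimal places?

Track A: 4 h 12 min 39 s = 15,159 s; 32,000 × 15,159 × 4 × 2 = 3,880,704,000 bytes.
Track B: exactly 39 minutes = 2,340 s; 11,025 × 2,340 × 1 × 1 = 25,798,500 bytes.
Track C: 50,400 × 458 × 2 × 2 = 92,332,800 bytes.
Track D: 66 minutes = 3,960 s; 62,500 × 3,960 × 4 × 1 = 990,000,000 bytes.
Track E: 27 minutes 55 seconds = 1,675 s; 192,000 × 1,675 × 2 × 2 = 1,286,400,000 bytes.
Track F: 21:26 (min:sec) = 1,286 s; 16,000 × 1,286 × 3 × 8 = 493,824,000 bytes.
Total = 6,769,059,300 bytes = 6455.48 MiB.

6455.48 MiB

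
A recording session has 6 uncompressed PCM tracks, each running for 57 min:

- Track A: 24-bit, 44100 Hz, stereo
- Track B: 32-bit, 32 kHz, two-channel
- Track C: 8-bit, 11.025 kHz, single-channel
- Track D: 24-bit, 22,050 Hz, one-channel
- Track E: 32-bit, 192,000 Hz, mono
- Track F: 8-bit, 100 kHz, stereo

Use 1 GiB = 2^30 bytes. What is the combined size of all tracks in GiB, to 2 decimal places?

57 min = 3,420 s.
Track A: 44,100 × 3,420 × 3 × 2 = 904,932,000 bytes.
Track B: 32,000 × 3,420 × 4 × 2 = 875,520,000 bytes.
Track C: 11,025 × 3,420 × 1 × 1 = 37,705,500 bytes.
Track D: 22,050 × 3,420 × 3 × 1 = 226,233,000 bytes.
Track E: 192,000 × 3,420 × 4 × 1 = 2,626,560,000 bytes.
Track F: 100,000 × 3,420 × 1 × 2 = 684,000,000 bytes.
Total = 5,354,950,500 bytes = 4.99 GiB.

4.99 GiB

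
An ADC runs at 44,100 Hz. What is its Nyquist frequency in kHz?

22.05 kHz

Nyquist frequency = sample rate / 2 = 44,100 / 2 = 22.05 kHz.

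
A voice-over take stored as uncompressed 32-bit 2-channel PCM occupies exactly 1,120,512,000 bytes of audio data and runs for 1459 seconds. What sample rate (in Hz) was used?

Bytes = sample_rate × seconds × bytes_per_sample × channels.
sample_rate = 1,120,512,000 / (1,459 × 4 × 2) = 1,120,512,000 / 11,672 = 96,000 Hz.

96,000 Hz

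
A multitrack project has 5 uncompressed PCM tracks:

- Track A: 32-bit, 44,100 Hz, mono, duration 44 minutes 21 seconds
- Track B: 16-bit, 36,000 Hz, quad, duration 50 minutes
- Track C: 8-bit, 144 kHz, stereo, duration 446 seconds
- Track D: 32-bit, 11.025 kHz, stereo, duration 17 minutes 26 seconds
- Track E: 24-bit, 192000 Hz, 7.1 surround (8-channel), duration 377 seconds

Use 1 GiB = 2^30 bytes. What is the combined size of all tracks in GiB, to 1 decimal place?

Track A: 44 minutes 21 seconds = 2,661 s; 44,100 × 2,661 × 4 × 1 = 469,400,400 bytes.
Track B: 50 minutes = 3,000 s; 36,000 × 3,000 × 2 × 4 = 864,000,000 bytes.
Track C: 144,000 × 446 × 1 × 2 = 128,448,000 bytes.
Track D: 17 minutes 26 seconds = 1,046 s; 11,025 × 1,046 × 4 × 2 = 92,257,200 bytes.
Track E: 192,000 × 377 × 3 × 8 = 1,737,216,000 bytes.
Total = 3,291,321,600 bytes = 3.1 GiB.

3.1 GiB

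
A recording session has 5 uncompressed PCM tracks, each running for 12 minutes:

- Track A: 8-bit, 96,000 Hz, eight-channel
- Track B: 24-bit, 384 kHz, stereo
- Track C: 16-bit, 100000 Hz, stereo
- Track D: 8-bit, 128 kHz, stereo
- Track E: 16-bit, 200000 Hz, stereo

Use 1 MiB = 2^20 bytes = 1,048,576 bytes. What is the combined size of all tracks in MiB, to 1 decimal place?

12 minutes = 720 s.
Track A: 96,000 × 720 × 1 × 8 = 552,960,000 bytes.
Track B: 384,000 × 720 × 3 × 2 = 1,658,880,000 bytes.
Track C: 100,000 × 720 × 2 × 2 = 288,000,000 bytes.
Track D: 128,000 × 720 × 1 × 2 = 184,320,000 bytes.
Track E: 200,000 × 720 × 2 × 2 = 576,000,000 bytes.
Total = 3,260,160,000 bytes = 3109.1 MiB.

3109.1 MiB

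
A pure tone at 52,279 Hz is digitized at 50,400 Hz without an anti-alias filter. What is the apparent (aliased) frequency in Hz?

1,879 Hz

Nyquist = 50,400/2 = 25,200 Hz; 52,279 Hz exceeds it.
Alias = |52,279 − 1×50,400| = |52,279 − 50,400| = 1,879 Hz.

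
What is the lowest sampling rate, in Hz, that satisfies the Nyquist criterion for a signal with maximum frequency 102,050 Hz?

Minimum sample rate = 2 × 102,050 Hz = 204,100 Hz.

204,100 Hz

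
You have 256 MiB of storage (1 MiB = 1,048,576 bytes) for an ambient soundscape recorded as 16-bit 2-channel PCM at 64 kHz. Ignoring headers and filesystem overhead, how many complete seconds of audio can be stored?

1,048 seconds

Uncompressed byte rate = 64,000 × 2 × 2 = 256,000 bytes/s.
Capacity = 256 × 1,048,576 = 268,435,456 bytes.
268,435,456 / 256,000 ≈ 1048.58 s → 1,048 seconds.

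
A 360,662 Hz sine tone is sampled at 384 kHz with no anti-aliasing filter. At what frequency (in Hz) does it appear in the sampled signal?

Nyquist = 384,000/2 = 192,000 Hz; 360,662 Hz exceeds it.
Alias = |360,662 − 1×384,000| = |360,662 − 384,000| = 23,338 Hz.

23,338 Hz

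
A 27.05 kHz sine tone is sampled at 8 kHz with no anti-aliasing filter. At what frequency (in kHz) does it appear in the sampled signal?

3.05 kHz

Nyquist = 8,000/2 = 4,000 Hz; 27,050 Hz exceeds it.
Alias = |27,050 − 3×8,000| = |27,050 − 24,000| = 3,050 Hz = 3.05 kHz.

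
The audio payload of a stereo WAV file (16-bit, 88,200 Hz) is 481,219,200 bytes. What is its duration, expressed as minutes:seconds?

Byte rate = 88,200 × 2 × 2 = 352,800 bytes/s.
Duration = 481,219,200 / 352,800 = 1,364 s.
1,364 s = 22:44.

22:44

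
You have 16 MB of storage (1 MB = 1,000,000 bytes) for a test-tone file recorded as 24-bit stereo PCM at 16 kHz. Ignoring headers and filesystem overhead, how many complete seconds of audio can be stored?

Uncompressed byte rate = 16,000 × 3 × 2 = 96,000 bytes/s.
Capacity = 16 × 1,000,000 = 16,000,000 bytes.
16,000,000 / 96,000 ≈ 166.67 s → 166 seconds.

166 seconds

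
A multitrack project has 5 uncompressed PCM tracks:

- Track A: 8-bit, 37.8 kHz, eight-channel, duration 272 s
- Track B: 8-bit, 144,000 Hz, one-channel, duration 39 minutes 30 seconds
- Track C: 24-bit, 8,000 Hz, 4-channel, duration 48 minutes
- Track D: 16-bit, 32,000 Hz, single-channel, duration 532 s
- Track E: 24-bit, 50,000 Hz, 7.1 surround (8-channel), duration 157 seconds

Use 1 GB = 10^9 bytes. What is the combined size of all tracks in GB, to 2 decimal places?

0.92 GB

Track A: 37,800 × 272 × 1 × 8 = 82,252,800 bytes.
Track B: 39 minutes 30 seconds = 2,370 s; 144,000 × 2,370 × 1 × 1 = 341,280,000 bytes.
Track C: 48 minutes = 2,880 s; 8,000 × 2,880 × 3 × 4 = 276,480,000 bytes.
Track D: 32,000 × 532 × 2 × 1 = 34,048,000 bytes.
Track E: 50,000 × 157 × 3 × 8 = 188,400,000 bytes.
Total = 922,460,800 bytes = 0.92 GB.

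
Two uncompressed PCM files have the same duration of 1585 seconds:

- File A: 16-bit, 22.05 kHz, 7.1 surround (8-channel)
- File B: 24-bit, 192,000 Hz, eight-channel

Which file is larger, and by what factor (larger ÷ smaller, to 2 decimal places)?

File A: 22,050 × 2 × 8 = 352,800 bytes/s.
File B: 192,000 × 3 × 8 = 4,608,000 bytes/s.
File B is larger; ratio = 7,303,680,000 / 559,188,000 = 13.06.

File B, by a factor of 13.06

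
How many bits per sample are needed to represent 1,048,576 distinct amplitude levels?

log2(1,048,576) = 20.

20 bits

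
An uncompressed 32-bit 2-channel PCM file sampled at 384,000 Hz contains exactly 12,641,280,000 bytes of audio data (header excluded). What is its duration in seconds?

4,115 seconds

Byte rate = 384,000 × 4 × 2 = 3,072,000 bytes/s.
Duration = 12,641,280,000 / 3,072,000 = 4,115 s.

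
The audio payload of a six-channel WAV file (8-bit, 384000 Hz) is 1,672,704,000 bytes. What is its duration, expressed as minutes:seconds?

12:06

Byte rate = 384,000 × 1 × 6 = 2,304,000 bytes/s.
Duration = 1,672,704,000 / 2,304,000 = 726 s.
726 s = 12:06.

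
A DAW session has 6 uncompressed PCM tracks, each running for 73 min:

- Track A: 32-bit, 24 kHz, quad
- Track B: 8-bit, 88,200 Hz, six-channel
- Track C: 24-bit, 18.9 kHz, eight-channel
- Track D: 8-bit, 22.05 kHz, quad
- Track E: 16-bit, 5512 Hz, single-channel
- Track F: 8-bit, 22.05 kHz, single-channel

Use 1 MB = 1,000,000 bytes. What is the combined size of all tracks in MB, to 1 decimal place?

73 min = 4,380 s.
Track A: 24,000 × 4,380 × 4 × 4 = 1,681,920,000 bytes.
Track B: 88,200 × 4,380 × 1 × 6 = 2,317,896,000 bytes.
Track C: 18,900 × 4,380 × 3 × 8 = 1,986,768,000 bytes.
Track D: 22,050 × 4,380 × 1 × 4 = 386,316,000 bytes.
Track E: 5,512 × 4,380 × 2 × 1 = 48,285,120 bytes.
Track F: 22,050 × 4,380 × 1 × 1 = 96,579,000 bytes.
Total = 6,517,764,120 bytes = 6517.8 MB.

6517.8 MB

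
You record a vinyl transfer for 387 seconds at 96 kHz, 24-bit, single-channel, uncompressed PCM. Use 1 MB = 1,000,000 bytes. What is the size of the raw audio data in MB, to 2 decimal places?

Bytes = 96,000 samples/s × 387 s × 3 bytes/sample × 1 ch = 111,456,000 bytes.
111,456,000 / 1,000,000 = 111.46 MB.

111.46 MB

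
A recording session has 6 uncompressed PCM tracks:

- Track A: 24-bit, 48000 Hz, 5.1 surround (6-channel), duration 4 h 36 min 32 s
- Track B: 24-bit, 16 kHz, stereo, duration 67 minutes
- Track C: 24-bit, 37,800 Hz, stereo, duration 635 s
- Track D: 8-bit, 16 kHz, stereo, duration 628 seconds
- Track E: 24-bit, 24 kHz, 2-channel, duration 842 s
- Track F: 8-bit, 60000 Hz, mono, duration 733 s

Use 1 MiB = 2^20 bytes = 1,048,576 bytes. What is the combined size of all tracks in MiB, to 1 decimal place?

Track A: 4 h 36 min 32 s = 16,592 s; 48,000 × 16,592 × 3 × 6 = 14,335,488,000 bytes.
Track B: 67 minutes = 4,020 s; 16,000 × 4,020 × 3 × 2 = 385,920,000 bytes.
Track C: 37,800 × 635 × 3 × 2 = 144,018,000 bytes.
Track D: 16,000 × 628 × 1 × 2 = 20,096,000 bytes.
Track E: 24,000 × 842 × 3 × 2 = 121,248,000 bytes.
Track F: 60,000 × 733 × 1 × 1 = 43,980,000 bytes.
Total = 15,050,750,000 bytes = 14353.5 MiB.

14353.5 MiB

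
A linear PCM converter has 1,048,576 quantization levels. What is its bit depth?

20 bits

log2(1,048,576) = 20.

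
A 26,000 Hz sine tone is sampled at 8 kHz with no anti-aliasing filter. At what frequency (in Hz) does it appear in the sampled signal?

Nyquist = 8,000/2 = 4,000 Hz; 26,000 Hz exceeds it.
Alias = |26,000 − 3×8,000| = |26,000 − 24,000| = 2,000 Hz.

2,000 Hz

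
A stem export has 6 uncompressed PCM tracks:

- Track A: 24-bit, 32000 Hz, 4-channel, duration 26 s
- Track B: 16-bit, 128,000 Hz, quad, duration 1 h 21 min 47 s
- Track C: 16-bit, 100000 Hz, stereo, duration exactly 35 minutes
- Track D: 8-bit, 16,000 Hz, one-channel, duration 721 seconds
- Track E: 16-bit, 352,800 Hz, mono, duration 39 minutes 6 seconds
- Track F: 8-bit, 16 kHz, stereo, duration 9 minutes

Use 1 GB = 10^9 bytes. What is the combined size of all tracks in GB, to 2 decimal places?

Track A: 32,000 × 26 × 3 × 4 = 9,984,000 bytes.
Track B: 1 h 21 min 47 s = 4,907 s; 128,000 × 4,907 × 2 × 4 = 5,024,768,000 bytes.
Track C: exactly 35 minutes = 2,100 s; 100,000 × 2,100 × 2 × 2 = 840,000,000 bytes.
Track D: 16,000 × 721 × 1 × 1 = 11,536,000 bytes.
Track E: 39 minutes 6 seconds = 2,346 s; 352,800 × 2,346 × 2 × 1 = 1,655,337,600 bytes.
Track F: 9 minutes = 540 s; 16,000 × 540 × 1 × 2 = 17,280,000 bytes.
Total = 7,558,905,600 bytes = 7.56 GB.

7.56 GB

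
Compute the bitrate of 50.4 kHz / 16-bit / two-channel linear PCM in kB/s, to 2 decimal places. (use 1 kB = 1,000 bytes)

Bit rate = 50,400 × 16 × 2 = 1,612,800 bits/s.
1,612,800 / 8 = 201,600 B/s = 201.60 kB/s.

201.60 kB/s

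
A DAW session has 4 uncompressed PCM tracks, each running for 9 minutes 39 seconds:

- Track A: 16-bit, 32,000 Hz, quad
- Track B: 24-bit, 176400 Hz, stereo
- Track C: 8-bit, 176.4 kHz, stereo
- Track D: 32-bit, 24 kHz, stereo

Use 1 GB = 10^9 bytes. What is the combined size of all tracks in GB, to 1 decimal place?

9 minutes 39 seconds = 579 s.
Track A: 32,000 × 579 × 2 × 4 = 148,224,000 bytes.
Track B: 176,400 × 579 × 3 × 2 = 612,813,600 bytes.
Track C: 176,400 × 579 × 1 × 2 = 204,271,200 bytes.
Track D: 24,000 × 579 × 4 × 2 = 111,168,000 bytes.
Total = 1,076,476,800 bytes = 1.1 GB.

1.1 GB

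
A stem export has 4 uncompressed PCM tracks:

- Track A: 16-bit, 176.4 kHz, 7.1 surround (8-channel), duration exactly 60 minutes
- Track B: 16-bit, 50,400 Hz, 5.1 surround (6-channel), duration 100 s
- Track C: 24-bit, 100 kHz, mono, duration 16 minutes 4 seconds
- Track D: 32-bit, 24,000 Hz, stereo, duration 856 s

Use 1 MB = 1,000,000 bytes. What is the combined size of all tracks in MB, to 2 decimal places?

Track A: exactly 60 minutes = 3,600 s; 176,400 × 3,600 × 2 × 8 = 10,160,640,000 bytes.
Track B: 50,400 × 100 × 2 × 6 = 60,480,000 bytes.
Track C: 16 minutes 4 seconds = 964 s; 100,000 × 964 × 3 × 1 = 289,200,000 bytes.
Track D: 24,000 × 856 × 4 × 2 = 164,352,000 bytes.
Total = 10,674,672,000 bytes = 10674.67 MB.

10674.67 MB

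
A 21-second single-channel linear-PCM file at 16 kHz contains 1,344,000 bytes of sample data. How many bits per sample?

Bytes per sample = 1,344,000 / (16,000 × 21 × 1) = 1,344,000 / 336,000 = 4.
Bit depth = 4 × 8 = 32 bits.

32 bits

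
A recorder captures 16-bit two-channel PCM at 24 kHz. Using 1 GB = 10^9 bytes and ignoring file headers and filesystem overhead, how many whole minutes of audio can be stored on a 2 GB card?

347 minutes

Uncompressed byte rate = 24,000 × 2 × 2 = 96,000 bytes/s.
Capacity = 2 × 1,000,000,000 = 2,000,000,000 bytes.
2,000,000,000 / 96,000 ≈ 20833.33 s → 347 minutes.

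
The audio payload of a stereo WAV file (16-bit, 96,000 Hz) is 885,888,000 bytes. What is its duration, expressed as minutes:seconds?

Byte rate = 96,000 × 2 × 2 = 384,000 bytes/s.
Duration = 885,888,000 / 384,000 = 2,307 s.
2,307 s = 38:27.

38:27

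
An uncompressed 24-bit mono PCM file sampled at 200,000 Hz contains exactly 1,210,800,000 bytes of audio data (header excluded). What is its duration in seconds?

2,018 seconds

Byte rate = 200,000 × 3 × 1 = 600,000 bytes/s.
Duration = 1,210,800,000 / 600,000 = 2,018 s.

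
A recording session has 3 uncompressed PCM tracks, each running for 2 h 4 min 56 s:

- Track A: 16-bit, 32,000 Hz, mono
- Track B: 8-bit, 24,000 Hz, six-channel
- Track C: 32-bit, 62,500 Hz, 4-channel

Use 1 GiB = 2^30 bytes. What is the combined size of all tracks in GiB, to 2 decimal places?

8.43 GiB

2 h 4 min 56 s = 7,496 s.
Track A: 32,000 × 7,496 × 2 × 1 = 479,744,000 bytes.
Track B: 24,000 × 7,496 × 1 × 6 = 1,079,424,000 bytes.
Track C: 62,500 × 7,496 × 4 × 4 = 7,496,000,000 bytes.
Total = 9,055,168,000 bytes = 8.43 GiB.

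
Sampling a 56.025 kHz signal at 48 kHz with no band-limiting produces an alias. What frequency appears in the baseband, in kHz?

Nyquist = 48,000/2 = 24,000 Hz; 56,025 Hz exceeds it.
Alias = |56,025 − 1×48,000| = |56,025 − 48,000| = 8,025 Hz = 8.025 kHz.

8.025 kHz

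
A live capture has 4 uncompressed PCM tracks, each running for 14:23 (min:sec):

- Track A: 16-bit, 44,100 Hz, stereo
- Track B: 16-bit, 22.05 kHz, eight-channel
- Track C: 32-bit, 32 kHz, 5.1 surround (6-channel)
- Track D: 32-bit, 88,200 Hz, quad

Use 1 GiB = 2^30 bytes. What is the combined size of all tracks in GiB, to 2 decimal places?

2.18 GiB

14:23 (min:sec) = 863 s.
Track A: 44,100 × 863 × 2 × 2 = 152,233,200 bytes.
Track B: 22,050 × 863 × 2 × 8 = 304,466,400 bytes.
Track C: 32,000 × 863 × 4 × 6 = 662,784,000 bytes.
Track D: 88,200 × 863 × 4 × 4 = 1,217,865,600 bytes.
Total = 2,337,349,200 bytes = 2.18 GiB.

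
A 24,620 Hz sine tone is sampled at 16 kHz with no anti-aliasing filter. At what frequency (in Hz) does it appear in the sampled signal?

7,380 Hz

Nyquist = 16,000/2 = 8,000 Hz; 24,620 Hz exceeds it.
Alias = |24,620 − 2×16,000| = |24,620 − 32,000| = 7,380 Hz.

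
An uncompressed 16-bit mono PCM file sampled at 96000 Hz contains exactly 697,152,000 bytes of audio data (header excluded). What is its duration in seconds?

3,631 seconds

Byte rate = 96,000 × 2 × 1 = 192,000 bytes/s.
Duration = 697,152,000 / 192,000 = 3,631 s.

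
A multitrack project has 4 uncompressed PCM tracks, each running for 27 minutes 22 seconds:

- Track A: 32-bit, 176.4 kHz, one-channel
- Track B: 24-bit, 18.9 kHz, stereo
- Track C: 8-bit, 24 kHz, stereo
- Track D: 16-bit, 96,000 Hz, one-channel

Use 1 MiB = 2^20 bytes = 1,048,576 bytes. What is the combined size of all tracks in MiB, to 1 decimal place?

27 minutes 22 seconds = 1,642 s.
Track A: 176,400 × 1,642 × 4 × 1 = 1,158,595,200 bytes.
Track B: 18,900 × 1,642 × 3 × 2 = 186,202,800 bytes.
Track C: 24,000 × 1,642 × 1 × 2 = 78,816,000 bytes.
Track D: 96,000 × 1,642 × 2 × 1 = 315,264,000 bytes.
Total = 1,738,878,000 bytes = 1658.3 MiB.

1658.3 MiB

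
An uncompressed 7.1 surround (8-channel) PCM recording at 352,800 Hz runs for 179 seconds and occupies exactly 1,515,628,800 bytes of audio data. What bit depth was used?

Bytes per sample = 1,515,628,800 / (352,800 × 179 × 8) = 1,515,628,800 / 505,209,600 = 3.
Bit depth = 3 × 8 = 24 bits.

24 bits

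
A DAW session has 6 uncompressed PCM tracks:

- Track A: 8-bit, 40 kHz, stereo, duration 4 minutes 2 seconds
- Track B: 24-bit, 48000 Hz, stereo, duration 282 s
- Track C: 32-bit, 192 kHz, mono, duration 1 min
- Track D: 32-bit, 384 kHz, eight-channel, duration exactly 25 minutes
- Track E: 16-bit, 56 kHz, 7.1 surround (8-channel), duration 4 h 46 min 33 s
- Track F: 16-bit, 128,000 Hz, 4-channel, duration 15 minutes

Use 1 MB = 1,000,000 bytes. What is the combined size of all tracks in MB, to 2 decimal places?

Track A: 4 minutes 2 seconds = 242 s; 40,000 × 242 × 1 × 2 = 19,360,000 bytes.
Track B: 48,000 × 282 × 3 × 2 = 81,216,000 bytes.
Track C: 1 min = 60 s; 192,000 × 60 × 4 × 1 = 46,080,000 bytes.
Track D: exactly 25 minutes = 1,500 s; 384,000 × 1,500 × 4 × 8 = 18,432,000,000 bytes.
Track E: 4 h 46 min 33 s = 17,193 s; 56,000 × 17,193 × 2 × 8 = 15,404,928,000 bytes.
Track F: 15 minutes = 900 s; 128,000 × 900 × 2 × 4 = 921,600,000 bytes.
Total = 34,905,184,000 bytes = 34905.18 MB.

34905.18 MB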